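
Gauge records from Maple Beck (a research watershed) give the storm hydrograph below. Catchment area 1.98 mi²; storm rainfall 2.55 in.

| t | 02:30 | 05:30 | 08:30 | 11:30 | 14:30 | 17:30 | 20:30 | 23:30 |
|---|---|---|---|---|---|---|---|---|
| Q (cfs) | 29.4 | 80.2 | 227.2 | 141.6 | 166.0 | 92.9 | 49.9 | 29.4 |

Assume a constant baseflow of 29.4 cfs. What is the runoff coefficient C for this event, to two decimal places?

ΣQ_DR = 581.4 cfs; V = ΣQ_DR·Δt = 6.279 × 10^6 ft³.
Runoff depth d = V / A = 1.365 in.
C = d / P = 1.365 / 2.55 = 0.54.

C ≈ 0.54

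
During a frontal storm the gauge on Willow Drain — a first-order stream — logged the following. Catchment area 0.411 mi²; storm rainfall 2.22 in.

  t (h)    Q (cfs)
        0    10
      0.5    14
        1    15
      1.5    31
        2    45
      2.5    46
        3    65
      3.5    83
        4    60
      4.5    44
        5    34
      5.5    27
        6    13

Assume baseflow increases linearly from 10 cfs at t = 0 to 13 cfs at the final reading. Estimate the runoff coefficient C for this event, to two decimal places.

ΣQ_DR = 337.5 cfs; V = ΣQ_DR·Δt = 6.075 × 10^5 ft³.
Runoff depth d = V / A = 0.6362 in.
C = d / P = 0.6362 / 2.22 = 0.29.

C ≈ 0.29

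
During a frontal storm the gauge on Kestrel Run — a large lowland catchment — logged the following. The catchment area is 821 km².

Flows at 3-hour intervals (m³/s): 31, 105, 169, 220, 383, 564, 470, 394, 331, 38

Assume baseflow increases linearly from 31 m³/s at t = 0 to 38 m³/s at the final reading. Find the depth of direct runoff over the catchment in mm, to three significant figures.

d ≈ 31.0 mm

Direct runoff: 0.00, 73.22, 136.44, 186.67, 348.89, 529.11, 434.33, 357.56, 293.78, 0.00 m³/s; ΣQ_DR = 2360 m³/s.
V = ΣQ_DR · Δt = 2360 × 10800 s = 2.549 × 10^7 m³.
Over A = 821 km², depth = V / A = 31.0 mm.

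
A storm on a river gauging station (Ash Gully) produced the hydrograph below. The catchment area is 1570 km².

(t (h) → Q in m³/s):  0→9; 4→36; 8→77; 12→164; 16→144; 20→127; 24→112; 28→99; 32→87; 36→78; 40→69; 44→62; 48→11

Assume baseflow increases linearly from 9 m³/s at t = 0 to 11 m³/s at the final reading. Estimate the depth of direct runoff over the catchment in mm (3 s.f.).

Direct runoff: 0.00, 26.83, 67.67, 154.50, 134.33, 117.17, 102.00, 88.83, 76.67, 67.50, 58.33, 51.17, 0.00 m³/s; ΣQ_DR = 945.0 m³/s.
V = ΣQ_DR · Δt = 945.0 × 14400 s = 1.361 × 10^7 m³.
Over A = 1570 km², depth = V / A = 8.67 mm.

d ≈ 8.67 mm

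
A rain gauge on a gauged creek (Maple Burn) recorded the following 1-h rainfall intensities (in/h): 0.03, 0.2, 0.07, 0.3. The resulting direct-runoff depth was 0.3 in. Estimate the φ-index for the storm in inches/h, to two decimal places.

Only the 2 blocks with intensity above φ contribute runoff: 0.2, 0.3 in/h.
Σ(I−φ)·Δt = d  ⇒  (0.2+0.3 − 2φ)·1 = 0.3
φ = (0.5000 − 0.3/1) / 2 = 0.10 in/h.

φ ≈ 0.10 in/h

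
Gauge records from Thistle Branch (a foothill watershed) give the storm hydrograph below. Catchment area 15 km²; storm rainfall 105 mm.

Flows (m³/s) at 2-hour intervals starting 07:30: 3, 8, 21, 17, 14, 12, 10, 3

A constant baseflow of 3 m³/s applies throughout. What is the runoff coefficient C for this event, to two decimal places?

C ≈ 0.29

ΣQ_DR = 64.00 m³/s; V = ΣQ_DR·Δt = 4.608 × 10^5 m³.
Runoff depth d = V / A = 30.72 mm.
C = d / P = 30.72 / 105 = 0.29.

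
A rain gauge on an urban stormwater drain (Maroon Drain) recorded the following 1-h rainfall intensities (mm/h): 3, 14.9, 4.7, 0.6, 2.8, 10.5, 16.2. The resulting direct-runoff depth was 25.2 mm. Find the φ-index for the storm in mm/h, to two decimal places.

φ ≈ 5.47 mm/h

Only the 3 blocks with intensity above φ contribute runoff: 14.9, 10.5, 16.2 mm/h.
Σ(I−φ)·Δt = d  ⇒  (14.9+10.5+16.2 − 3φ)·1 = 25.2
φ = (41.60 − 25.2/1) / 3 = 5.47 mm/h.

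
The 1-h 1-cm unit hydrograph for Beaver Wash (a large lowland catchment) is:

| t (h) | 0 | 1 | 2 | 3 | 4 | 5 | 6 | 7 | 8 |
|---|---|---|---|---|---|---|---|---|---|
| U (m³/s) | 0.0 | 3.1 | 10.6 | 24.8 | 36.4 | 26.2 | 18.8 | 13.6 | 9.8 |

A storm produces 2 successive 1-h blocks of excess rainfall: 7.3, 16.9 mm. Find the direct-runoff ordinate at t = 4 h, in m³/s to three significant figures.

Q ≈ 68.5 m³/s

By discrete convolution, Q_j = Σ (P_i / 10 mm) · U_{j−i}.
At t = 4 h (j=4): Q = (7.3/10)·36.4 + (16.9/10)·24.8 = 68.5 m³/s.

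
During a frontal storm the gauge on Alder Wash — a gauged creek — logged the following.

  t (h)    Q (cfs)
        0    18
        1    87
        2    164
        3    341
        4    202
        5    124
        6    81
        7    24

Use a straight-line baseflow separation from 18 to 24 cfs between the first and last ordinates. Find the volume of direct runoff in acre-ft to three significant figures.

Direct-runoff ordinates (Q − Q_b): 0.00, 68.14, 144.29, 320.43, 180.57, 101.71, 57.86, 0.00 cfs.
ΣQ_DR = 873.0 cfs.
With Δt = 1 h = 3600 s, V = ΣQ_DR · Δt = 873.0 × 3600 = 3.14 × 10^6 ft³ = 72.1 acre-ft.

V ≈ 72.1 acre-ft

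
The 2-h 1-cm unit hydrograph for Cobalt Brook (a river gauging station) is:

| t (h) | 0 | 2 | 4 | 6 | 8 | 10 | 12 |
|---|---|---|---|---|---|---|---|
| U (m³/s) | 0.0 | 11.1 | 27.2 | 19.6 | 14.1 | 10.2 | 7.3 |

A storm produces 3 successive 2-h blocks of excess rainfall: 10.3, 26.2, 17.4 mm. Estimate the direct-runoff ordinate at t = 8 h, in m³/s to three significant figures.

By discrete convolution, Q_j = Σ (P_i / 10 mm) · U_{j−i}.
At t = 8 h (j=4): Q = (10.3/10)·14.1 + (26.2/10)·19.6 + (17.4/10)·27.2 = 113 m³/s.

Q ≈ 113 m³/s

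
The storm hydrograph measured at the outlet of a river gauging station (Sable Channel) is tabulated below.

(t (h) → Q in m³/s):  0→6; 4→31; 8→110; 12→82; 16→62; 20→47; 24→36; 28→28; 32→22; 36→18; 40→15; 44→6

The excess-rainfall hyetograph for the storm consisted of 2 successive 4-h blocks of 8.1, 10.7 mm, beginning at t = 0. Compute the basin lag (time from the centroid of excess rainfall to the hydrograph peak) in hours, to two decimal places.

t_L ≈ 3.72 h

Centroid of excess rainfall: t_c = Σ P_i·t̄_i / ΣP_i = 4.2766 h (block centres at 2, 6 h).
Hydrograph peak occurs at t = 8 h, so basin lag t_L = 8 − 4.2766 = 3.72 h.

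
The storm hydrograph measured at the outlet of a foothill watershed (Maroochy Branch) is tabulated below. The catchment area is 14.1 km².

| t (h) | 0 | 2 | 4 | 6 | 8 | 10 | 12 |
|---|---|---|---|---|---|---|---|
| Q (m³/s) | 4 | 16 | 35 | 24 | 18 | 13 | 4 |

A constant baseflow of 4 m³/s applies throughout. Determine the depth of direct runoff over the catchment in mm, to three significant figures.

d ≈ 43.9 mm

Direct runoff: 0.0, 12.0, 31.0, 20.0, 14.0, 9.0, 0.0 m³/s; ΣQ_DR = 86.00 m³/s.
V = ΣQ_DR · Δt = 86.00 × 7200 s = 6.192 × 10^5 m³.
Over A = 14.1 km², depth = V / A = 43.9 mm.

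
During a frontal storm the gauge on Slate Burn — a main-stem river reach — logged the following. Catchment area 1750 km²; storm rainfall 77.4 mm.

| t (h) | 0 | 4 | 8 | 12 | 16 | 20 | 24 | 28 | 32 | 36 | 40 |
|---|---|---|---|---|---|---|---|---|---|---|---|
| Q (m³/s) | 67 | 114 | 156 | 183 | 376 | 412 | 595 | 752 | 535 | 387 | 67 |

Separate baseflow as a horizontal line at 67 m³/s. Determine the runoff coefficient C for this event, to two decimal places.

C ≈ 0.31

ΣQ_DR = 2907 m³/s; V = ΣQ_DR·Δt = 4.186 × 10^7 m³.
Runoff depth d = V / A = 23.92 mm.
C = d / P = 23.92 / 77.4 = 0.31.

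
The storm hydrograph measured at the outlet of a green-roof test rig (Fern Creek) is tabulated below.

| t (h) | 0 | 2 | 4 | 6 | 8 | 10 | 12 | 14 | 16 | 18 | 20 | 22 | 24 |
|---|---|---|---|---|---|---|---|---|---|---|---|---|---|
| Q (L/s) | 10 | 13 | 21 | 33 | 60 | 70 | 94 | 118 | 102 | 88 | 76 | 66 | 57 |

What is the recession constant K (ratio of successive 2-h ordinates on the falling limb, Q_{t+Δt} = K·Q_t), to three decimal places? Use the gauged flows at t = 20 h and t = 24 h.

Using the recession-limb readings at t = 20 h and t = 24 h: Q falls from 76 to 57 L/s over 2 intervals.
K = (Q₂/Q₁)^(1/2) = (57/76)^(1/2) = 0.866.

K ≈ 0.866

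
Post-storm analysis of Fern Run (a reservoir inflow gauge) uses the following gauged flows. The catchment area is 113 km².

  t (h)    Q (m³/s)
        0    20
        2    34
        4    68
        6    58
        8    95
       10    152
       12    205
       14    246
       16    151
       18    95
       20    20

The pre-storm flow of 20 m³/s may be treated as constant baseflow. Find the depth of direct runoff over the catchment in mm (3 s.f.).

d ≈ 58.9 mm

Direct runoff: 0.0, 14.0, 48.0, 38.0, 75.0, 132.0, 185.0, 226.0, 131.0, 75.0, 0.0 m³/s; ΣQ_DR = 924.0 m³/s.
V = ΣQ_DR · Δt = 924.0 × 7200 s = 6.653 × 10^6 m³.
Over A = 113 km², depth = V / A = 58.9 mm.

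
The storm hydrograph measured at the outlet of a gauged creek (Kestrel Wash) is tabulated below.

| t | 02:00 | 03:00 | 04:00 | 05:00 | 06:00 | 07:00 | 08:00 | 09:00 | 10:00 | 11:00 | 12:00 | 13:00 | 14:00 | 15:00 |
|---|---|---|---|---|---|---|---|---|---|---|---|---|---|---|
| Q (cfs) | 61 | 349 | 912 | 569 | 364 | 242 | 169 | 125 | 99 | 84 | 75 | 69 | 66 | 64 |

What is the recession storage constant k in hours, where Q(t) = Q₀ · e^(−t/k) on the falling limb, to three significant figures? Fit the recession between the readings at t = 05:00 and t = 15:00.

On the falling limb, Q drops from 569 to 64 cfs between t = 05:00 and t = 15:00 (Δt = 10 h).
k = −Δt / ln(Q₂/Q₁) = −10 / ln(64/569) = 4.58 h.

k ≈ 4.58 h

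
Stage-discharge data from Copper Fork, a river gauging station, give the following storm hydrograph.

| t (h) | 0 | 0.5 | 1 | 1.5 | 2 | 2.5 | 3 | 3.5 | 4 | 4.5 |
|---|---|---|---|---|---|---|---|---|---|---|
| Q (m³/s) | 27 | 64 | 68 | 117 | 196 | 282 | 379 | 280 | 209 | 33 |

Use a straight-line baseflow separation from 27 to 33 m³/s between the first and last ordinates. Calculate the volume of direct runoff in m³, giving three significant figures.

Direct-runoff ordinates (Q − Q_b): 0.00, 36.33, 39.67, 88.00, 166.33, 251.67, 348.00, 248.33, 176.67, 0.00 m³/s.
ΣQ_DR = 1355 m³/s.
With Δt = 0.5 h = 1800 s, V = ΣQ_DR · Δt = 1355 × 1800 = 2.44 × 10^6 m³.

V ≈ 2.44 × 10^6 m³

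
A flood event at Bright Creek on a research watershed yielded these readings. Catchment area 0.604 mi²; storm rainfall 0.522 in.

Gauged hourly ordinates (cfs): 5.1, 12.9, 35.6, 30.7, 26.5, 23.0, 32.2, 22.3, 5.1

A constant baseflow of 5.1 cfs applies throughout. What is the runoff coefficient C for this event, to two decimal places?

ΣQ_DR = 147.5 cfs; V = ΣQ_DR·Δt = 5.310 × 10^5 ft³.
Runoff depth d = V / A = 0.3784 in.
C = d / P = 0.3784 / 0.522 = 0.72.

C ≈ 0.72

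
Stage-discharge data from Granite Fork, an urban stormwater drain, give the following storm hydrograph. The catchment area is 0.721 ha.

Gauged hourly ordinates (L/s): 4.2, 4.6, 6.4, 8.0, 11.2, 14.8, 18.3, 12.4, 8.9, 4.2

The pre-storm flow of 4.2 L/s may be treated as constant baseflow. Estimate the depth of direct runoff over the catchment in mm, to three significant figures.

Direct runoff: 0.0, 0.4, 2.2, 3.8, 7.0, 10.6, 14.1, 8.2, 4.7, 0.0 L/s; ΣQ_DR = 51.00 L/s.
V = ΣQ_DR · Δt = 51.00 × 3600 s = 1.836 × 10^5 L.
Over A = 0.721 ha, depth = V / A = 25.5 mm.

d ≈ 25.5 mm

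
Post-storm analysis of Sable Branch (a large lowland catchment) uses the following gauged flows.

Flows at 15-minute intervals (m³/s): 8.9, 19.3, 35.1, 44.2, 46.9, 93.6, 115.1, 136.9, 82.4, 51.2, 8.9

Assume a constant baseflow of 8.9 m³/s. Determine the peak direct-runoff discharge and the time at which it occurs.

Q_p = 128.0 m³/s at t = 1.75 h

Subtracting baseflow gives direct-runoff ordinates: 0.0, 10.4, 26.2, 35.3, 38.0, 84.7, 106.2, 128.0, 73.5, 42.3, 0.0 m³/s.
The maximum is 128.0 m³/s, occurring at the reading for t = 1.75 h.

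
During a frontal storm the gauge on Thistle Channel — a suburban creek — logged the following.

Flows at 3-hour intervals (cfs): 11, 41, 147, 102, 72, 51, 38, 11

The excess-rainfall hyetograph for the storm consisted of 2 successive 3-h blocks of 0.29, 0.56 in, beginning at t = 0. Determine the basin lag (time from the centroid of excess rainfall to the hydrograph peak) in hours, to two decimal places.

t_L ≈ 2.52 h

Centroid of excess rainfall: t_c = Σ P_i·t̄_i / ΣP_i = 3.4765 h (block centres at 1.5, 4.5 h).
Hydrograph peak occurs at t = 6 h, so basin lag t_L = 6 − 3.4765 = 2.52 h.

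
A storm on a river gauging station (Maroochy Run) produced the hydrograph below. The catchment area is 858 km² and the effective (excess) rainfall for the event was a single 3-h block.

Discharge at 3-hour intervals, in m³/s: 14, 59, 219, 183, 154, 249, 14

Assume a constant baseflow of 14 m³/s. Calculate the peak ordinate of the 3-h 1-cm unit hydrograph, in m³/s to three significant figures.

Direct runoff: 0.0, 45.0, 205.0, 169.0, 140.0, 235.0, 0.0 m³/s; ΣQ_DR = 794.0 m³/s, peak = 235.0 m³/s.
Runoff depth d = ΣQ_DR·Δt / A = 794.0 × 10800 / (858 km²) = 9.994 mm.
The 1-cm UH is the DRH scaled by (10 mm)/d, so U_p = 235.0 × 10/9.994 = 235 m³/s.

U_p ≈ 235 m³/s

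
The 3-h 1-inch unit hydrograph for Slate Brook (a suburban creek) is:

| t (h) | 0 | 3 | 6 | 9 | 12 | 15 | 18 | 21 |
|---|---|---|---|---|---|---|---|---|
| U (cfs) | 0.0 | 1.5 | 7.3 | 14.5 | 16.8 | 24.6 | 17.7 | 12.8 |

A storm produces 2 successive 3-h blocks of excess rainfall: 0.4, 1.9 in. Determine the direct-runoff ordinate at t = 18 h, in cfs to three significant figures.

By discrete convolution, Q_j = Σ (P_i / 1 in) · U_{j−i}.
At t = 18 h (j=6): Q = (0.4/1)·17.7 + (1.9/1)·24.6 = 53.8 cfs.

Q ≈ 53.8 cfs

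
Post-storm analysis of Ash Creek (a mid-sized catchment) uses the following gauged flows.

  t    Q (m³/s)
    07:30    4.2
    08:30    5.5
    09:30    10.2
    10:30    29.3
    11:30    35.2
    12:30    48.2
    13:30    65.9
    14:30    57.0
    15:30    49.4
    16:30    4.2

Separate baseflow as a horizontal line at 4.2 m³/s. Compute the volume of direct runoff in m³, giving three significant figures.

Direct-runoff ordinates (Q − Q_b): 0.0, 1.3, 6.0, 25.1, 31.0, 44.0, 61.7, 52.8, 45.2, 0.0 m³/s.
ΣQ_DR = 267.1 m³/s.
With Δt = 1 h = 3600 s, V = ΣQ_DR · Δt = 267.1 × 3600 = 9.62 × 10^5 m³.

V ≈ 9.62 × 10^5 m³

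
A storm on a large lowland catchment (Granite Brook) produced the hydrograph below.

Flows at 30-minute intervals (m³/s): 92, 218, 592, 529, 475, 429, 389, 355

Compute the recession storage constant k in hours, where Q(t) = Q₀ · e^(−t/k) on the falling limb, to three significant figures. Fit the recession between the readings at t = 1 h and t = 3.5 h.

k ≈ 4.89 h

On the falling limb, Q drops from 592 to 355 m³/s between t = 1 h and t = 3.5 h (Δt = 2.5 h).
k = −Δt / ln(Q₂/Q₁) = −2.5 / ln(355/592) = 4.89 h.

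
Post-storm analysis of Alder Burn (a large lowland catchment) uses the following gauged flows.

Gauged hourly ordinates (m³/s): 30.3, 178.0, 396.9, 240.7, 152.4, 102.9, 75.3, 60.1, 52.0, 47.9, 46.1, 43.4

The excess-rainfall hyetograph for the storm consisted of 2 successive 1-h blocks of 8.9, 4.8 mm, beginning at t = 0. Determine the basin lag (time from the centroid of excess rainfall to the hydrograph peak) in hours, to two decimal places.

Centroid of excess rainfall: t_c = Σ P_i·t̄_i / ΣP_i = 0.8504 h (block centres at 0.5, 1.5 h).
Hydrograph peak occurs at t = 2 h, so basin lag t_L = 2 − 0.8504 = 1.15 h.

t_L ≈ 1.15 h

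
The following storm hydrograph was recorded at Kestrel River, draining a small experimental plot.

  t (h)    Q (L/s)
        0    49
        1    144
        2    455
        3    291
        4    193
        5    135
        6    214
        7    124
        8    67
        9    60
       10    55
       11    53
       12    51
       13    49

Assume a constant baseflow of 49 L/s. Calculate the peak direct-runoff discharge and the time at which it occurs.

Subtracting baseflow gives direct-runoff ordinates: 0.0, 95.0, 406.0, 242.0, 144.0, 86.0, 165.0, 75.0, 18.0, 11.0, 6.0, 4.0, 2.0, 0.0 L/s.
The maximum is 406.0 L/s, occurring at the reading for t = 2 h.

Q_p = 406.0 L/s at t = 2 h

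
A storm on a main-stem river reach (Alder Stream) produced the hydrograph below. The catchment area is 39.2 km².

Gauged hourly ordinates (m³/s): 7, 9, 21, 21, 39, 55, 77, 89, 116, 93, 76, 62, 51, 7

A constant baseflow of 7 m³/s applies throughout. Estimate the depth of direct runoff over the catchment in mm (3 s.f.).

d ≈ 57.4 mm

Direct runoff: 0.0, 2.0, 14.0, 14.0, 32.0, 48.0, 70.0, 82.0, 109.0, 86.0, 69.0, 55.0, 44.0, 0.0 m³/s; ΣQ_DR = 625.0 m³/s.
V = ΣQ_DR · Δt = 625.0 × 3600 s = 2.250 × 10^6 m³.
Over A = 39.2 km², depth = V / A = 57.4 mm.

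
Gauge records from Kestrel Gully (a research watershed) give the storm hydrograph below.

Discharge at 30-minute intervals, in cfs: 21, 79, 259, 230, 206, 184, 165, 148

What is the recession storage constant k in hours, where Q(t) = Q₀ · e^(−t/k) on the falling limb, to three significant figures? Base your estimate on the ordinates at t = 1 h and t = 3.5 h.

k ≈ 4.47 h

On the falling limb, Q drops from 259 to 148 cfs between t = 1 h and t = 3.5 h (Δt = 2.5 h).
k = −Δt / ln(Q₂/Q₁) = −2.5 / ln(148/259) = 4.47 h.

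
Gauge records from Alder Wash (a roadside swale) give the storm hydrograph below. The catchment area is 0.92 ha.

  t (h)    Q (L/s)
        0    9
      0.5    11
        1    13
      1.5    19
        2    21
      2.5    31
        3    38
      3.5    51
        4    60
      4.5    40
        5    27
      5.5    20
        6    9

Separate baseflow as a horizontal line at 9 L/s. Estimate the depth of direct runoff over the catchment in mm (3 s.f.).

Direct runoff: 0.0, 2.0, 4.0, 10.0, 12.0, 22.0, 29.0, 42.0, 51.0, 31.0, 18.0, 11.0, 0.0 L/s; ΣQ_DR = 232.0 L/s.
V = ΣQ_DR · Δt = 232.0 × 1800 s = 4.176 × 10^5 L.
Over A = 0.92 ha, depth = V / A = 45.4 mm.

d ≈ 45.4 mm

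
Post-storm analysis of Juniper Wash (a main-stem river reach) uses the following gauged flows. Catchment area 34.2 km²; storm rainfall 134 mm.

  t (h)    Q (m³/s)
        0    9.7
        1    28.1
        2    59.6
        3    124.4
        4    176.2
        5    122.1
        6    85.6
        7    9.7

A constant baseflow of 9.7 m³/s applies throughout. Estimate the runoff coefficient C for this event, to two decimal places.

C ≈ 0.42

ΣQ_DR = 537.8 m³/s; V = ΣQ_DR·Δt = 1.936 × 10^6 m³.
Runoff depth d = V / A = 56.61 mm.
C = d / P = 56.61 / 134 = 0.42.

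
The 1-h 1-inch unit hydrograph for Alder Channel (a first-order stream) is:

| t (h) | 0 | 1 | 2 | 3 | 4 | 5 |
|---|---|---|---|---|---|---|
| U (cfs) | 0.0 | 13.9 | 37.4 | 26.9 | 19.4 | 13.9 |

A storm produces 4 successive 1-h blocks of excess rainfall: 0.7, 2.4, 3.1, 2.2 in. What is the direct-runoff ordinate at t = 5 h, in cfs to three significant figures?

By discrete convolution, Q_j = Σ (P_i / 1 in) · U_{j−i}.
At t = 5 h (j=5): Q = (0.7/1)·13.9 + (2.4/1)·19.4 + (3.1/1)·26.9 + (2.2/1)·37.4 = 222 cfs.

Q ≈ 222 cfs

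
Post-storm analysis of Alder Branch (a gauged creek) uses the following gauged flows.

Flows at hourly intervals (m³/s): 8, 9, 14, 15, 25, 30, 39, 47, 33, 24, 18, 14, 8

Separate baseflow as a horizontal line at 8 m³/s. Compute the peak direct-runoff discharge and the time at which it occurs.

Q_p = 39.0 m³/s at t = 7 h

Subtracting baseflow gives direct-runoff ordinates: 0.0, 1.0, 6.0, 7.0, 17.0, 22.0, 31.0, 39.0, 25.0, 16.0, 10.0, 6.0, 0.0 m³/s.
The maximum is 39.0 m³/s, occurring at the reading for t = 7 h.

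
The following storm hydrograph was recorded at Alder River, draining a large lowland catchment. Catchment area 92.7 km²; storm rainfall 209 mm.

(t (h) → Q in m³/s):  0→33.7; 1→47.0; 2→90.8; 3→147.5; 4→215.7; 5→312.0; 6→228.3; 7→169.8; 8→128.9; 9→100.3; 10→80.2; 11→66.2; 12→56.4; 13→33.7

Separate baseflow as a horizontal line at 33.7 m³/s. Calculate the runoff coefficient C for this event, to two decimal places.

ΣQ_DR = 1239 m³/s; V = ΣQ_DR·Δt = 4.459 × 10^6 m³.
Runoff depth d = V / A = 48.10 mm.
C = d / P = 48.10 / 209 = 0.23.

C ≈ 0.23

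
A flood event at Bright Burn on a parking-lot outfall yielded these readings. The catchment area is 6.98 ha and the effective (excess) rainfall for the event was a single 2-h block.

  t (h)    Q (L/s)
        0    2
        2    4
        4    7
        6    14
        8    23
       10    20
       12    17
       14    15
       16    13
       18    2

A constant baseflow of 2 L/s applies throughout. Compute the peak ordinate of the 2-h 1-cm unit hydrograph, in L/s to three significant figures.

Direct runoff: 0.0, 2.0, 5.0, 12.0, 21.0, 18.0, 15.0, 13.0, 11.0, 0.0 L/s; ΣQ_DR = 97.00 L/s, peak = 21.0 L/s.
Runoff depth d = ΣQ_DR·Δt / A = 97.00 × 7200 / (6.98 ha) = 10.01 mm.
The 1-cm UH is the DRH scaled by (10 mm)/d, so U_p = 21.0 × 10/10.01 = 21.0 L/s.

U_p ≈ 21.0 L/s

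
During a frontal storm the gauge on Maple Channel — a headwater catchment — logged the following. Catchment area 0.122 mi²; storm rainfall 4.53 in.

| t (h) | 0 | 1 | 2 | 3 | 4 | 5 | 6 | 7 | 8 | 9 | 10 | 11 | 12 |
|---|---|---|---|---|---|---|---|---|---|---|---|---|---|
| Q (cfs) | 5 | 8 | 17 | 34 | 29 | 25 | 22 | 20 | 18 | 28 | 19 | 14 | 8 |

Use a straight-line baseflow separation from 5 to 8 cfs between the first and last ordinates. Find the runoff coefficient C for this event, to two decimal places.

C ≈ 0.46

ΣQ_DR = 162.5 cfs; V = ΣQ_DR·Δt = 5.850 × 10^5 ft³.
Runoff depth d = V / A = 2.064 in.
C = d / P = 2.064 / 4.53 = 0.46.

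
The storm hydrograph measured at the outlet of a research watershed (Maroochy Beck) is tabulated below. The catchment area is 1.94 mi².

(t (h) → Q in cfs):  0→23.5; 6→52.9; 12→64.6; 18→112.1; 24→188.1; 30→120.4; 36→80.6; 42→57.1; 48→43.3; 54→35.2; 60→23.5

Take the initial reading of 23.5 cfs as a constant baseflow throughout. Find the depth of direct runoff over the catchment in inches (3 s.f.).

Direct runoff: 0.0, 29.4, 41.1, 88.6, 164.6, 96.9, 57.1, 33.6, 19.8, 11.7, 0.0 cfs; ΣQ_DR = 542.8 cfs.
V = ΣQ_DR · Δt = 542.8 × 21600 s = 1.172 × 10^7 ft³.
Over A = 1.94 mi², depth = V / A = 2.60 in.

d ≈ 2.60 in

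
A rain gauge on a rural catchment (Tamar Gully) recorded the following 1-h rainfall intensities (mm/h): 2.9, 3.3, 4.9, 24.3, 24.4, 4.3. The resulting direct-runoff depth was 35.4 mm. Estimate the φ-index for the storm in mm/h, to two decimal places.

Only the 2 blocks with intensity above φ contribute runoff: 24.3, 24.4 mm/h.
Σ(I−φ)·Δt = d  ⇒  (24.3+24.4 − 2φ)·1 = 35.4
φ = (48.70 − 35.4/1) / 2 = 6.65 mm/h.

φ ≈ 6.65 mm/h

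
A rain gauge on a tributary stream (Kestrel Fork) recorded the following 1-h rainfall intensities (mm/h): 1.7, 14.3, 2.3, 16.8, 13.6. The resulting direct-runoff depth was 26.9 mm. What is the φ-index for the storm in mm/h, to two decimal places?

Only the 3 blocks with intensity above φ contribute runoff: 14.3, 16.8, 13.6 mm/h.
Σ(I−φ)·Δt = d  ⇒  (14.3+16.8+13.6 − 3φ)·1 = 26.9
φ = (44.70 − 26.9/1) / 3 = 5.93 mm/h.

φ ≈ 5.93 mm/h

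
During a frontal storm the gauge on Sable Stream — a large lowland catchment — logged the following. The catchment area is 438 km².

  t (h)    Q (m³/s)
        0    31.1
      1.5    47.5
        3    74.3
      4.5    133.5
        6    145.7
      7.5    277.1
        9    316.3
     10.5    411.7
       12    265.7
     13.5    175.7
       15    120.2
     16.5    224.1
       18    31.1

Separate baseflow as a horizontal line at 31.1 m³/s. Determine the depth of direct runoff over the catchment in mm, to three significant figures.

Direct runoff: 0.0, 16.4, 43.2, 102.4, 114.6, 246.0, 285.2, 380.6, 234.6, 144.6, 89.1, 193.0, 0.0 m³/s; ΣQ_DR = 1850 m³/s.
V = ΣQ_DR · Δt = 1850 × 5400 s = 9.988 × 10^6 m³.
Over A = 438 km², depth = V / A = 22.8 mm.

d ≈ 22.8 mm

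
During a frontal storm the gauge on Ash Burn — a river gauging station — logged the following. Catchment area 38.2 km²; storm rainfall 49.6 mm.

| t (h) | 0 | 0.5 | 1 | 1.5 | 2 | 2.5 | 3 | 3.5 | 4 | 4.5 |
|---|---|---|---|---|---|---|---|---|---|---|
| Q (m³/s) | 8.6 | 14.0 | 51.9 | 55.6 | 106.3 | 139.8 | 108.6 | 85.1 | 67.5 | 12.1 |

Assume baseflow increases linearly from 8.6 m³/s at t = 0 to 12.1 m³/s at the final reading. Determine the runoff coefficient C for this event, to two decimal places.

C ≈ 0.52

ΣQ_DR = 546.0 m³/s; V = ΣQ_DR·Δt = 9.828 × 10^5 m³.
Runoff depth d = V / A = 25.73 mm.
C = d / P = 25.73 / 49.6 = 0.52.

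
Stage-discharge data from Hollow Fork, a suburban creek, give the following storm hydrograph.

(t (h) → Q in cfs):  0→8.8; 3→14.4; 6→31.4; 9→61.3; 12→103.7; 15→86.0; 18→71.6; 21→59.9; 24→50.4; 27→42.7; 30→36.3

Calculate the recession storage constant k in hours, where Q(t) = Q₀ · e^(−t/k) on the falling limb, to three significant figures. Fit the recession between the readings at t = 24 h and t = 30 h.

On the falling limb, Q drops from 50.4 to 36.3 cfs between t = 24 h and t = 30 h (Δt = 6 h).
k = −Δt / ln(Q₂/Q₁) = −6 / ln(36.3/50.4) = 18.3 h.

k ≈ 18.3 h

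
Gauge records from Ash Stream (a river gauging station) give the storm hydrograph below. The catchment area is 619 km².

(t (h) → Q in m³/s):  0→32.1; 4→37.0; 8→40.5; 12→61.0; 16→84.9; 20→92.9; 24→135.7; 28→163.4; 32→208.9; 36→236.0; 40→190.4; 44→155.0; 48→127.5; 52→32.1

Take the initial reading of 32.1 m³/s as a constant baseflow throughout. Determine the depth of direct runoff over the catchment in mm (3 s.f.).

Direct runoff: 0.0, 4.9, 8.4, 28.9, 52.8, 60.8, 103.6, 131.3, 176.8, 203.9, 158.3, 122.9, 95.4, 0.0 m³/s; ΣQ_DR = 1148 m³/s.
V = ΣQ_DR · Δt = 1148 × 14400 s = 1.653 × 10^7 m³.
Over A = 619 km², depth = V / A = 26.7 mm.

d ≈ 26.7 mm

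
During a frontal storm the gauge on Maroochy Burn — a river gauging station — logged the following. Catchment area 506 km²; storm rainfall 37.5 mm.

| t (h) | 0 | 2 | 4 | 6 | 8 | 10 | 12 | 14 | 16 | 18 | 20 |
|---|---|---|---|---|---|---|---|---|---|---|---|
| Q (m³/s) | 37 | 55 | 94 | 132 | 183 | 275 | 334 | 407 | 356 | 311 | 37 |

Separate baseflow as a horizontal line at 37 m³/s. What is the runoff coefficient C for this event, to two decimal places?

C ≈ 0.69

ΣQ_DR = 1814 m³/s; V = ΣQ_DR·Δt = 1.306 × 10^7 m³.
Runoff depth d = V / A = 25.81 mm.
C = d / P = 25.81 / 37.5 = 0.69.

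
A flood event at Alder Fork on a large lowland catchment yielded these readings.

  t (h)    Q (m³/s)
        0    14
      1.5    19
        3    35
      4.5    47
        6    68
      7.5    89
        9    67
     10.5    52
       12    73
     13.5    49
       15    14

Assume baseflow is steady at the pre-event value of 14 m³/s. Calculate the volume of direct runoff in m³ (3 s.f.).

V ≈ 2.01 × 10^6 m³

Direct-runoff ordinates (Q − Q_b): 0.0, 5.0, 21.0, 33.0, 54.0, 75.0, 53.0, 38.0, 59.0, 35.0, 0.0 m³/s.
ΣQ_DR = 373.0 m³/s.
With Δt = 1.5 h = 5400 s, V = ΣQ_DR · Δt = 373.0 × 5400 = 2.01 × 10^6 m³.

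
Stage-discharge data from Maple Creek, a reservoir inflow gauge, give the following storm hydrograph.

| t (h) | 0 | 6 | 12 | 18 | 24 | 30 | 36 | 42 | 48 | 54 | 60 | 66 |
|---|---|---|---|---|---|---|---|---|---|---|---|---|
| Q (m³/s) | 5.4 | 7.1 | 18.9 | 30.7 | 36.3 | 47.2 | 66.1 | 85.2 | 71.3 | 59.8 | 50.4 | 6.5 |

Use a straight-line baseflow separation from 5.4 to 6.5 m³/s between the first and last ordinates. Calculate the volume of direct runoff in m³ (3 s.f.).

Direct-runoff ordinates (Q − Q_b): 0.00, 1.60, 13.30, 25.00, 30.50, 41.30, 60.10, 79.10, 65.10, 53.50, 44.00, 0.00 m³/s.
ΣQ_DR = 413.5 m³/s.
With Δt = 6 h = 21600 s, V = ΣQ_DR · Δt = 413.5 × 21600 = 8.93 × 10^6 m³.

V ≈ 8.93 × 10^6 m³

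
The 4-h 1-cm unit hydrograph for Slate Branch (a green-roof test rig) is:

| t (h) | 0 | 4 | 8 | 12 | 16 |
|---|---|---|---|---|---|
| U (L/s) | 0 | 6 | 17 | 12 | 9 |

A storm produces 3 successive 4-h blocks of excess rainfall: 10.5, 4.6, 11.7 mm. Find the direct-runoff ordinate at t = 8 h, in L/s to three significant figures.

By discrete convolution, Q_j = Σ (P_i / 10 mm) · U_{j−i}.
At t = 8 h (j=2): Q = (10.5/10)·17 + (4.6/10)·6 + (11.7/10)·0 = 20.6 L/s.

Q ≈ 20.6 L/s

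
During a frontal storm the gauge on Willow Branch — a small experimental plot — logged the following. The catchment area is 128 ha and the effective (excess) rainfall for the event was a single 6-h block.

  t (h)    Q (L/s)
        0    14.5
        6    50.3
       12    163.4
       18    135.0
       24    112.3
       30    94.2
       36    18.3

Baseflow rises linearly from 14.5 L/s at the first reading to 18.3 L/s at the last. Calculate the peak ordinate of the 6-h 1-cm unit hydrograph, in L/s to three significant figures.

U_p ≈ 185 L/s

Direct runoff: 0.00, 35.17, 147.63, 118.60, 95.27, 76.53, 0.00 L/s; ΣQ_DR = 473.2 L/s, peak = 147.63 L/s.
Runoff depth d = ΣQ_DR·Δt / A = 473.2 × 21600 / (128 ha) = 7.985 mm.
The 1-cm UH is the DRH scaled by (10 mm)/d, so U_p = 147.63 × 10/7.985 = 185 L/s.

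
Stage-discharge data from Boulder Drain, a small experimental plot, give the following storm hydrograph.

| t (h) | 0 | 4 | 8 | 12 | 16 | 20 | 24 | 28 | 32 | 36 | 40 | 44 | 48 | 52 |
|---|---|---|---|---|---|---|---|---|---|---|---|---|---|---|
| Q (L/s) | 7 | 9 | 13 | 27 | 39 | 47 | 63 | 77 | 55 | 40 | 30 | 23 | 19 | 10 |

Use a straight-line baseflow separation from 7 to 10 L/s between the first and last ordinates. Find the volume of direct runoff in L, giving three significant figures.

V ≈ 4.90 × 10^6 L

Direct-runoff ordinates (Q − Q_b): 0.00, 1.77, 5.54, 19.31, 31.08, 38.85, 54.62, 68.38, 46.15, 30.92, 20.69, 13.46, 9.23, 0.00 L/s.
ΣQ_DR = 340.0 L/s.
With Δt = 4 h = 14400 s, V = ΣQ_DR · Δt = 340.0 × 14400 = 4.90 × 10^6 L.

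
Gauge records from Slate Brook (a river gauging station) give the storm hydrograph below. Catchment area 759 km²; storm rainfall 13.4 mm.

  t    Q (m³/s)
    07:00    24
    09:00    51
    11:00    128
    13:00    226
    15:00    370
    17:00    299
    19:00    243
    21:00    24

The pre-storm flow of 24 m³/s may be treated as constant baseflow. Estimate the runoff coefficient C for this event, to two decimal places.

ΣQ_DR = 1173 m³/s; V = ΣQ_DR·Δt = 8.446 × 10^6 m³.
Runoff depth d = V / A = 11.13 mm.
C = d / P = 11.13 / 13.4 = 0.83.

C ≈ 0.83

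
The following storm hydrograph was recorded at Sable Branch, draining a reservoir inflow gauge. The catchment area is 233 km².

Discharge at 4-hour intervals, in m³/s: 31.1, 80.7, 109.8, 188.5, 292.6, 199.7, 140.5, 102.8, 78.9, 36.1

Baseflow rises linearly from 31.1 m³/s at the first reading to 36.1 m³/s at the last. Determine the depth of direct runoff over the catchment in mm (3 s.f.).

d ≈ 57.1 mm

Direct runoff: 0.00, 49.04, 77.59, 155.73, 259.28, 165.82, 106.07, 67.81, 43.36, 0.00 m³/s; ΣQ_DR = 924.7 m³/s.
V = ΣQ_DR · Δt = 924.7 × 14400 s = 1.332 × 10^7 m³.
Over A = 233 km², depth = V / A = 57.1 mm.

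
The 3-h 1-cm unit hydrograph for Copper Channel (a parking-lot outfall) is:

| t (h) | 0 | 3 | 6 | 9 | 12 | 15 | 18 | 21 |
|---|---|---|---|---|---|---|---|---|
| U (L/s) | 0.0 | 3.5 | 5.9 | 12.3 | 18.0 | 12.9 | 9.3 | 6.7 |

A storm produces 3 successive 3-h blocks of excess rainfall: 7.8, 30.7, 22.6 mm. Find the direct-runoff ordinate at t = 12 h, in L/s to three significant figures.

Q ≈ 65.1 L/s

By discrete convolution, Q_j = Σ (P_i / 10 mm) · U_{j−i}.
At t = 12 h (j=4): Q = (7.8/10)·18.0 + (30.7/10)·12.3 + (22.6/10)·5.9 = 65.1 L/s.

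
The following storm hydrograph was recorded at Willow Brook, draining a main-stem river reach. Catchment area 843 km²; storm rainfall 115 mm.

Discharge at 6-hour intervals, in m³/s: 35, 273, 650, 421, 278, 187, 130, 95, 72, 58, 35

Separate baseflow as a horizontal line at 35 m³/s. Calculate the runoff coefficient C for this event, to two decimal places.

C ≈ 0.41

ΣQ_DR = 1849 m³/s; V = ΣQ_DR·Δt = 3.994 × 10^7 m³.
Runoff depth d = V / A = 47.38 mm.
C = d / P = 47.38 / 115 = 0.41.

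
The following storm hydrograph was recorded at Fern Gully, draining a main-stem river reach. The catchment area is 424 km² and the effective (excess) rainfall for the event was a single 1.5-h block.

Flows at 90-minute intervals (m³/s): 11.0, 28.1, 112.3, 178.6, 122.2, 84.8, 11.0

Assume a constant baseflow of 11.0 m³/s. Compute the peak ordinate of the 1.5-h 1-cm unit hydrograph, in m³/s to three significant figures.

Direct runoff: 0.0, 17.1, 101.3, 167.6, 111.2, 73.8, 0.0 m³/s; ΣQ_DR = 471.0 m³/s, peak = 167.6 m³/s.
Runoff depth d = ΣQ_DR·Δt / A = 471.0 × 5400 / (424 km²) = 5.999 mm.
The 1-cm UH is the DRH scaled by (10 mm)/d, so U_p = 167.6 × 10/5.999 = 279 m³/s.

U_p ≈ 279 m³/s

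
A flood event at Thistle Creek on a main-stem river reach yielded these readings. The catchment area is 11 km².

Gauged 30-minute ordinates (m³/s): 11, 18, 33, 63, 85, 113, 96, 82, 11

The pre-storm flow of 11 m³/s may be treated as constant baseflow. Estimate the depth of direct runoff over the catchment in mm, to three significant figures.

d ≈ 67.6 mm

Direct runoff: 0.0, 7.0, 22.0, 52.0, 74.0, 102.0, 85.0, 71.0, 0.0 m³/s; ΣQ_DR = 413.0 m³/s.
V = ΣQ_DR · Δt = 413.0 × 1800 s = 7.434 × 10^5 m³.
Over A = 11 km², depth = V / A = 67.6 mm.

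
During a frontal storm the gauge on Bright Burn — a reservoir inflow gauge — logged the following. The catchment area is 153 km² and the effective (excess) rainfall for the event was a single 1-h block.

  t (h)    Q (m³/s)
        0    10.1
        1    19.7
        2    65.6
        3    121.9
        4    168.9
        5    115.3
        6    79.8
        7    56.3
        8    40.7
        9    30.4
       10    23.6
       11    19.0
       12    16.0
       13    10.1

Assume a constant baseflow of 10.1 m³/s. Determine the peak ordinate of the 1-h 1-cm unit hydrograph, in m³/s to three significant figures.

U_p ≈ 106 m³/s

Direct runoff: 0.0, 9.6, 55.5, 111.8, 158.8, 105.2, 69.7, 46.2, 30.6, 20.3, 13.5, 8.9, 5.9, 0.0 m³/s; ΣQ_DR = 636.0 m³/s, peak = 158.8 m³/s.
Runoff depth d = ΣQ_DR·Δt / A = 636.0 × 3600 / (153 km²) = 14.96 mm.
The 1-cm UH is the DRH scaled by (10 mm)/d, so U_p = 158.8 × 10/14.96 = 106 m³/s.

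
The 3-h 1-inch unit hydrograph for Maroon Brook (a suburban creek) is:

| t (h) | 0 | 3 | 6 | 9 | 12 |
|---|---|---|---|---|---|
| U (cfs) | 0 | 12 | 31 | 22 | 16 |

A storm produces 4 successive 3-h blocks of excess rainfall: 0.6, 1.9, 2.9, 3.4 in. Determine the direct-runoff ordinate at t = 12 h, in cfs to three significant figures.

By discrete convolution, Q_j = Σ (P_i / 1 in) · U_{j−i}.
At t = 12 h (j=4): Q = (0.6/1)·16 + (1.9/1)·22 + (2.9/1)·31 + (3.4/1)·12 = 182 cfs.

Q ≈ 182 cfs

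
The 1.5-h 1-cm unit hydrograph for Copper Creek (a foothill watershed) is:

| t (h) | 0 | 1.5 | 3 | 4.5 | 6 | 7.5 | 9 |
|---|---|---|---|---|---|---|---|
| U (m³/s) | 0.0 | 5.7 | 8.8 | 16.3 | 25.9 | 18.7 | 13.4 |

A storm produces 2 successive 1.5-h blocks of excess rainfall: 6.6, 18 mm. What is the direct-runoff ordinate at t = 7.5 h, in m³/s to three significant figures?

By discrete convolution, Q_j = Σ (P_i / 10 mm) · U_{j−i}.
At t = 7.5 h (j=5): Q = (6.6/10)·18.7 + (18/10)·25.9 = 59.0 m³/s.

Q ≈ 59.0 m³/s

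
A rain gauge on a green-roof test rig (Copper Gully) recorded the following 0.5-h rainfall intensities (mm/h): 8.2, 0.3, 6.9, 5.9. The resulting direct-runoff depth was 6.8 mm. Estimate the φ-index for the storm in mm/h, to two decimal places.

φ ≈ 2.47 mm/h

Only the 3 blocks with intensity above φ contribute runoff: 8.2, 6.9, 5.9 mm/h.
Σ(I−φ)·Δt = d  ⇒  (8.2+6.9+5.9 − 3φ)·0.5 = 6.8
φ = (21.00 − 6.8/0.5) / 3 = 2.47 mm/h.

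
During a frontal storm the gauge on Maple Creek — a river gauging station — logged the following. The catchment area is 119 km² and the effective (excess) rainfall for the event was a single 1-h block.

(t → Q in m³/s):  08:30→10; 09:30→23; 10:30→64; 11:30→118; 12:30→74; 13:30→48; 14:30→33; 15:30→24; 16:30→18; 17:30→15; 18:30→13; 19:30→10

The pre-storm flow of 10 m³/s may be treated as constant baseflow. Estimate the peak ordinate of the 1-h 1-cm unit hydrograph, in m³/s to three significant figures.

Direct runoff: 0.0, 13.0, 54.0, 108.0, 64.0, 38.0, 23.0, 14.0, 8.0, 5.0, 3.0, 0.0 m³/s; ΣQ_DR = 330.0 m³/s, peak = 108.0 m³/s.
Runoff depth d = ΣQ_DR·Δt / A = 330.0 × 3600 / (119 km²) = 9.983 mm.
The 1-cm UH is the DRH scaled by (10 mm)/d, so U_p = 108.0 × 10/9.983 = 108 m³/s.

U_p ≈ 108 m³/s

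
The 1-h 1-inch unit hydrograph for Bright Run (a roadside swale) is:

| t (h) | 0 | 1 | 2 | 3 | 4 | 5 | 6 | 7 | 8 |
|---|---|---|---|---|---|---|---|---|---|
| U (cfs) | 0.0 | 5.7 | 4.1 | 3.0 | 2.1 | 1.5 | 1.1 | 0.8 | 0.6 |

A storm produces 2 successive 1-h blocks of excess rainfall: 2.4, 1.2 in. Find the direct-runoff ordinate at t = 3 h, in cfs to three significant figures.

By discrete convolution, Q_j = Σ (P_i / 1 in) · U_{j−i}.
At t = 3 h (j=3): Q = (2.4/1)·3.0 + (1.2/1)·4.1 = 12.1 cfs.

Q ≈ 12.1 cfs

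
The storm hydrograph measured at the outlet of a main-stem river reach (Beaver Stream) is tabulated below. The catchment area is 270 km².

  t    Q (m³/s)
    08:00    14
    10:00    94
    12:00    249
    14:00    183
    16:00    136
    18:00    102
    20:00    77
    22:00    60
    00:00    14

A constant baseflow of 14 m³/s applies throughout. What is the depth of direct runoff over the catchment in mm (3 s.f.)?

d ≈ 21.4 mm

Direct runoff: 0.0, 80.0, 235.0, 169.0, 122.0, 88.0, 63.0, 46.0, 0.0 m³/s; ΣQ_DR = 803.0 m³/s.
V = ΣQ_DR · Δt = 803.0 × 7200 s = 5.782 × 10^6 m³.
Over A = 270 km², depth = V / A = 21.4 mm.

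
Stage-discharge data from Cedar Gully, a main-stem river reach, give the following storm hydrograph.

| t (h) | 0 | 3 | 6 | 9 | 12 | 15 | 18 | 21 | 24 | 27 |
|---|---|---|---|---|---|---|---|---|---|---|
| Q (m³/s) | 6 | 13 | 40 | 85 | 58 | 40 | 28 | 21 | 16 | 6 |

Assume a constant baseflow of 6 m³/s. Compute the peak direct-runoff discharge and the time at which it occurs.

Q_p = 79.0 m³/s at t = 9 h

Subtracting baseflow gives direct-runoff ordinates: 0.0, 7.0, 34.0, 79.0, 52.0, 34.0, 22.0, 15.0, 10.0, 0.0 m³/s.
The maximum is 79.0 m³/s, occurring at the reading for t = 9 h.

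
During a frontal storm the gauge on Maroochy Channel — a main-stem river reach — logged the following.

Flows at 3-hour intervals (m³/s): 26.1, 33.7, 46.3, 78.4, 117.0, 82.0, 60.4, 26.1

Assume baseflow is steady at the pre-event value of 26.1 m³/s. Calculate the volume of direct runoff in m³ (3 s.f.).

Direct-runoff ordinates (Q − Q_b): 0.0, 7.6, 20.2, 52.3, 90.9, 55.9, 34.3, 0.0 m³/s.
ΣQ_DR = 261.2 m³/s.
With Δt = 3 h = 10800 s, V = ΣQ_DR · Δt = 261.2 × 10800 = 2.82 × 10^6 m³.

V ≈ 2.82 × 10^6 m³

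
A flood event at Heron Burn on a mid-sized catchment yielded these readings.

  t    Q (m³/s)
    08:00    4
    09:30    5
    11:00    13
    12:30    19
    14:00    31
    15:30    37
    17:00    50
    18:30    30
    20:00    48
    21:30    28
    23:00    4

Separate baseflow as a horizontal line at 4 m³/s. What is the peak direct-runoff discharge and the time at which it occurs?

Subtracting baseflow gives direct-runoff ordinates: 0.0, 1.0, 9.0, 15.0, 27.0, 33.0, 46.0, 26.0, 44.0, 24.0, 0.0 m³/s.
The maximum is 46.0 m³/s, occurring at the reading for t = 17:00.

Q_p = 46.0 m³/s at t = 17:00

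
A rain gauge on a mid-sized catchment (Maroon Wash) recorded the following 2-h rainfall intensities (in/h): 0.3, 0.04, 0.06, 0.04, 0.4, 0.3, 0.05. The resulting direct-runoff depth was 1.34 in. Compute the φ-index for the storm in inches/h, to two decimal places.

φ ≈ 0.11 in/h

Only the 3 blocks with intensity above φ contribute runoff: 0.3, 0.4, 0.3 in/h.
Σ(I−φ)·Δt = d  ⇒  (0.3+0.4+0.3 − 3φ)·2 = 1.34
φ = (1.000 − 1.34/2) / 3 = 0.11 in/h.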